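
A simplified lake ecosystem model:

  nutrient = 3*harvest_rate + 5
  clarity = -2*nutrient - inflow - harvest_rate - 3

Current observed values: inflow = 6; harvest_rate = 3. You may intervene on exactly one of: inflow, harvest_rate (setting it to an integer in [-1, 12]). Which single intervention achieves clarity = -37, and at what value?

Intervening on inflow: with other inputs at their observed values, clarity = -inflow - 34. Solving for -37 gives inflow = 3, within [-1, 12].
Intervening on harvest_rate: clarity = -7*harvest_rate - 19. Reaching -37 requires harvest_rate = 18/7, not an integer.

set inflow = 3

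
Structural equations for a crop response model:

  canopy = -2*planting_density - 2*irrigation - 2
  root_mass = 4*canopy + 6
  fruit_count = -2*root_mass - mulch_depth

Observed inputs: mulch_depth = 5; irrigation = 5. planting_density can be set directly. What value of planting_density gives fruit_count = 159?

Substituting into the canopy equation gives canopy = -2*planting_density - 12.
root_mass becomes -8*planting_density - 42.
Substituting into the fruit_count equation gives fruit_count = 16*planting_density + 79.
Solve 16*planting_density + 79 = 159: planting_density = (159 - 79) / 16 = 5.

planting_density = 5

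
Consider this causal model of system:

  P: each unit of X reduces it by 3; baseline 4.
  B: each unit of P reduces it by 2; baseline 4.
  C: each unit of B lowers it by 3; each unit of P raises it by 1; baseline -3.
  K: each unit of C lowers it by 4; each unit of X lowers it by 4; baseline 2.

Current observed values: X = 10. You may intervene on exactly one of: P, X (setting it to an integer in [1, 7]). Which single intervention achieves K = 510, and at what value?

Intervening on P: K = -28*P + 22. Reaching 510 requires P = -122/7, not an integer.
Intervening on X: with other inputs at their observed values, K = 80*X - 50. Solving for 510 gives X = 7, within [1, 7].

set X = 7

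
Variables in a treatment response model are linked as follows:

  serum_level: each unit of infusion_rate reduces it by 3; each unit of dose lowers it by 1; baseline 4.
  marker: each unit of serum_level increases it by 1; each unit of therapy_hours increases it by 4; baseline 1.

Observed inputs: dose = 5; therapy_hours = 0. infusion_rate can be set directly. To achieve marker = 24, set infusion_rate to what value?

infusion_rate = -8

Substituting into the serum_level equation gives serum_level = -3*infusion_rate - 1.
Substituting into the marker equation gives marker = -3*infusion_rate.
Solve -3*infusion_rate = 24: infusion_rate = 24 / -3 = -8.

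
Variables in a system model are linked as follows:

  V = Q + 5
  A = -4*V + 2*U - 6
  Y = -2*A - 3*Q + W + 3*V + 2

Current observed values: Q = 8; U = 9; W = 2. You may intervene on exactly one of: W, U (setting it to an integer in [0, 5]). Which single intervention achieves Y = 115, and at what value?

set U = 5

Intervening on W: Y = W + 97. Reaching 115 requires W = 18, outside [0, 5].
Intervening on U: with other inputs at their observed values, Y = -4*U + 135. Solving for 115 gives U = 5, within [0, 5].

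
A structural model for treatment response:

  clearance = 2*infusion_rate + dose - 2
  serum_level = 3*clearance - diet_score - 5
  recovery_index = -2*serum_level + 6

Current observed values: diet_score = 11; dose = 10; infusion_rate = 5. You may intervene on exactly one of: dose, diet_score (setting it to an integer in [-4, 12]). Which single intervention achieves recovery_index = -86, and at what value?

set diet_score = 3

Intervening on dose: recovery_index = -6*dose - 10. Reaching -86 requires dose = 38/3, not an integer.
Intervening on diet_score: with other inputs at their observed values, recovery_index = 2*diet_score - 92. Solving for -86 gives diet_score = 3, within [-4, 12].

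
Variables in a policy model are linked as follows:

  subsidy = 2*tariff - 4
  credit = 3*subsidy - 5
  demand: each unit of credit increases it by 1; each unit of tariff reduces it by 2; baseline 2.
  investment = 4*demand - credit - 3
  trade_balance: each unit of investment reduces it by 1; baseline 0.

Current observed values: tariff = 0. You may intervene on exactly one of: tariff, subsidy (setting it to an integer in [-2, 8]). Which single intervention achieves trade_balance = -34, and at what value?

set tariff = 8

Intervening on tariff: with other inputs at their observed values, trade_balance = -10*tariff + 46. Solving for -34 gives tariff = 8, within [-2, 8].
Intervening on subsidy: trade_balance = -9*subsidy + 10. Reaching -34 requires subsidy = 44/9, not an integer.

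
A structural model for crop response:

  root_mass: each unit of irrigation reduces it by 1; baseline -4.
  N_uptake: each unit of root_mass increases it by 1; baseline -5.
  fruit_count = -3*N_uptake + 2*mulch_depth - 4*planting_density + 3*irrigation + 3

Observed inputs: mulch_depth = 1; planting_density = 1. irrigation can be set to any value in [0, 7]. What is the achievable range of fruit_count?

28 to 70

Substituting into the N_uptake equation gives N_uptake = -irrigation - 9.
So fruit_count = 6*irrigation + 28.
Linear in irrigation, so extremes are at the endpoints: irrigation = 0 gives fruit_count = 28; irrigation = 7 gives fruit_count = 70.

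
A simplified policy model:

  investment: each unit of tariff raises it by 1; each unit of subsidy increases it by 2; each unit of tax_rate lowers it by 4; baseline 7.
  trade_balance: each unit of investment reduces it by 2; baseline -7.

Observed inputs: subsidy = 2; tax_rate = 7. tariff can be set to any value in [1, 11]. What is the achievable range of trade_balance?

Substituting into the investment equation gives investment = tariff - 17.
This gives trade_balance = -2*tariff + 27.
Linear in tariff, so extremes are at the endpoints: tariff = 1 gives trade_balance = 25; tariff = 11 gives trade_balance = 5.

5 to 25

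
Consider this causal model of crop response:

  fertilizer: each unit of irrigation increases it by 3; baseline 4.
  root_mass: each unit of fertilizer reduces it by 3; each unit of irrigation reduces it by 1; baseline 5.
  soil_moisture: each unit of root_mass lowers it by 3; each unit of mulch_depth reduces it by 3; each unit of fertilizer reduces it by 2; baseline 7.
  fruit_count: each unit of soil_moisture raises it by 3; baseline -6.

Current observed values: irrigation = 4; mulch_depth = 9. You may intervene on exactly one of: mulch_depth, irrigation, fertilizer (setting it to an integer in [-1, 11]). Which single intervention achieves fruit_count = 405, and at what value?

set irrigation = 6

Intervening on mulch_depth: fruit_count = -9*mulch_depth + 342. Reaching 405 requires mulch_depth = -7, outside [-1, 11].
Intervening on irrigation: with other inputs at their observed values, fruit_count = 72*irrigation - 27. Solving for 405 gives irrigation = 6, within [-1, 11].
Intervening on fertilizer: fruit_count = 21*fertilizer - 75. Reaching 405 requires fertilizer = 160/7, not an integer.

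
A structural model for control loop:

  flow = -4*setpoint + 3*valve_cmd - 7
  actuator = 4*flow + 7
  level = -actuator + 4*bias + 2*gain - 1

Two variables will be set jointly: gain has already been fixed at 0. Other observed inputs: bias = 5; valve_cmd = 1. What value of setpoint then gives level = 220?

setpoint = 12

With gain held at 0:
Substituting into the flow equation gives flow = -4*setpoint - 4.
actuator becomes -16*setpoint - 9.
This gives level = 16*setpoint + 28.
Solve 16*setpoint + 28 = 220: setpoint = (220 - 28) / 16 = 12.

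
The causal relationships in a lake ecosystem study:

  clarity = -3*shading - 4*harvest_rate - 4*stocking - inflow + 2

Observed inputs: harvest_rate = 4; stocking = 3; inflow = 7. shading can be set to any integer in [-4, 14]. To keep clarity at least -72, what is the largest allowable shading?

Substituting into the clarity equation gives clarity = -3*shading - 33.
Require -3*shading - 33 ≥ -72, so shading ≤ 13.
The largest integer in [-4, 14] satisfying this is 13.

shading = 13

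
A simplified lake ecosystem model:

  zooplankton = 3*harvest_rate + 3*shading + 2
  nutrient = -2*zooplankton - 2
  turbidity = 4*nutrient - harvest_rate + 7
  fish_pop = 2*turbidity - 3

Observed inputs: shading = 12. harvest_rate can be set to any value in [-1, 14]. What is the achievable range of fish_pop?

-1313 to -563

Substituting into the zooplankton equation gives zooplankton = 3*harvest_rate + 38.
So nutrient = -6*harvest_rate - 78.
turbidity becomes -25*harvest_rate - 305.
Substituting into the fish_pop equation gives fish_pop = -50*harvest_rate - 613.
Linear in harvest_rate, so extremes are at the endpoints: harvest_rate = -1 gives fish_pop = -563; harvest_rate = 14 gives fish_pop = -1313.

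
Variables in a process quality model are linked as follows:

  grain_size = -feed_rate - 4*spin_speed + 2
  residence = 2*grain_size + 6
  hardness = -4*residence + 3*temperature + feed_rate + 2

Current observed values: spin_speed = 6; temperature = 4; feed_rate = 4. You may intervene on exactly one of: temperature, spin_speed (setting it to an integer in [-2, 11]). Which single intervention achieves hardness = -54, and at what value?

set spin_speed = -2

Intervening on temperature: hardness = 3*temperature + 190. Reaching -54 requires temperature = -244/3, not an integer.
Intervening on spin_speed: with other inputs at their observed values, hardness = 32*spin_speed + 10. Solving for -54 gives spin_speed = -2, within [-2, 11].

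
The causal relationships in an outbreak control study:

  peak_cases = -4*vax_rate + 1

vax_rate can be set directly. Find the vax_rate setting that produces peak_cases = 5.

Solve -4*vax_rate + 1 = 5: vax_rate = (5 - 1) / -4 = -1.

vax_rate = -1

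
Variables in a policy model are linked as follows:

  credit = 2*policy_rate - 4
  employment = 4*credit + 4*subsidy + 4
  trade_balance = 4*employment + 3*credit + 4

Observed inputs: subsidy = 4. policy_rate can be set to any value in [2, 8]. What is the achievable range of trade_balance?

84 to 312

Substituting into the employment equation gives employment = 8*policy_rate + 4.
trade_balance becomes 38*policy_rate + 8.
Linear in policy_rate, so extremes are at the endpoints: policy_rate = 2 gives trade_balance = 84; policy_rate = 8 gives trade_balance = 312.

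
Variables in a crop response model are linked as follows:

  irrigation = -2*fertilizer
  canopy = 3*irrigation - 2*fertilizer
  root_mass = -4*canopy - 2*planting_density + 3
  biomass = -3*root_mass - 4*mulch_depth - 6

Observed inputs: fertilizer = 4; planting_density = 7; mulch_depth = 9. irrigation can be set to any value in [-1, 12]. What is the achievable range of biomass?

-141 to 327

Intervening on irrigation fixes its value directly, overriding its dependence on fertilizer.
Substituting into the canopy equation gives canopy = 3*irrigation - 8.
This gives root_mass = -12*irrigation + 21.
Substituting into the biomass equation gives biomass = 36*irrigation - 105.
Linear in irrigation, so extremes are at the endpoints: irrigation = -1 gives biomass = -141; irrigation = 12 gives biomass = 327.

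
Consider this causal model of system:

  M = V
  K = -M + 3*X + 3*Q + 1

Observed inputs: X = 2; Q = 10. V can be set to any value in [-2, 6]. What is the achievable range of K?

31 to 39

Substituting into the K equation gives K = -V + 37.
Linear in V, so extremes are at the endpoints: V = -2 gives K = 39; V = 6 gives K = 31.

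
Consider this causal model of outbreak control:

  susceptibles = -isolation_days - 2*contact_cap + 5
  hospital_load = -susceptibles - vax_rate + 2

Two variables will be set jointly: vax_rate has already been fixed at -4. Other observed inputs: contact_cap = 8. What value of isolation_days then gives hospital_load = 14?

isolation_days = -3

With vax_rate held at -4:
Substituting into the susceptibles equation gives susceptibles = -isolation_days - 11.
hospital_load becomes isolation_days + 17.
Solve isolation_days + 17 = 14: isolation_days = (14 - 17) / 1 = -3.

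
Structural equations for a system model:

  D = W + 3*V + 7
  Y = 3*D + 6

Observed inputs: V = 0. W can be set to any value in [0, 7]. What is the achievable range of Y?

27 to 48

Substituting into the D equation gives D = W + 7.
This gives Y = 3*W + 27.
Linear in W, so extremes are at the endpoints: W = 0 gives Y = 27; W = 7 gives Y = 48.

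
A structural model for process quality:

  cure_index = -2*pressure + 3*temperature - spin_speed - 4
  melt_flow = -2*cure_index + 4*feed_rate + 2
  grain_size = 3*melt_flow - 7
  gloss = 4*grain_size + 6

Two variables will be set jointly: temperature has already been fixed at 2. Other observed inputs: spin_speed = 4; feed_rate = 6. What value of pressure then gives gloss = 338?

With temperature held at 2:
Substituting into the cure_index equation gives cure_index = -2*pressure - 2.
This gives melt_flow = 4*pressure + 30.
Substituting into the grain_size equation gives grain_size = 12*pressure + 83.
Substituting into the gloss equation gives gloss = 48*pressure + 338.
Solve 48*pressure + 338 = 338: pressure = (338 - 338) / 48 = 0.

pressure = 0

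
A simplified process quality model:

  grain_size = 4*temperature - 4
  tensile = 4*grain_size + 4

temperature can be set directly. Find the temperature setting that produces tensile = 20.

Substituting into the tensile equation gives tensile = 16*temperature - 12.
Solve 16*temperature - 12 = 20: temperature = (20 + 12) / 16 = 2.

temperature = 2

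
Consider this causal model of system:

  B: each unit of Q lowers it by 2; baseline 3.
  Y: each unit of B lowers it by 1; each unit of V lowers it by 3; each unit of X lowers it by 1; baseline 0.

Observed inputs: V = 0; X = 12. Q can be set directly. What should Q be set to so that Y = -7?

Substituting into the Y equation gives Y = 2*Q - 15.
Solve 2*Q - 15 = -7: Q = (-7 + 15) / 2 = 4.

Q = 4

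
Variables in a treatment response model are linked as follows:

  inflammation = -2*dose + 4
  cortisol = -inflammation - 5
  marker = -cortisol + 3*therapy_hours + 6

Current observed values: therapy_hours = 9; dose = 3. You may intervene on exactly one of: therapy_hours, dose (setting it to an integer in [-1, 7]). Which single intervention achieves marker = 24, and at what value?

set therapy_hours = 5

Intervening on therapy_hours: with other inputs at their observed values, marker = 3*therapy_hours + 9. Solving for 24 gives therapy_hours = 5, within [-1, 7].
Intervening on dose: marker = -2*dose + 42. Reaching 24 requires dose = 9, outside [-1, 7].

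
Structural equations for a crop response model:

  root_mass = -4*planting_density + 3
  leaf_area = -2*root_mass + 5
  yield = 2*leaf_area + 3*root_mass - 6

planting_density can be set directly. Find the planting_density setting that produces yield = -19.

Substituting into the leaf_area equation gives leaf_area = 8*planting_density - 1.
Substituting into the yield equation gives yield = 4*planting_density + 1.
Solve 4*planting_density + 1 = -19: planting_density = (-19 - 1) / 4 = -5.

planting_density = -5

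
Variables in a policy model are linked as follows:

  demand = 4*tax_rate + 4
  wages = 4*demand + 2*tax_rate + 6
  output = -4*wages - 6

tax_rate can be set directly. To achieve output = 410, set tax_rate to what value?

tax_rate = -7

Substituting into the wages equation gives wages = 18*tax_rate + 22.
Substituting into the output equation gives output = -72*tax_rate - 94.
Solve -72*tax_rate - 94 = 410: tax_rate = (410 + 94) / -72 = -7.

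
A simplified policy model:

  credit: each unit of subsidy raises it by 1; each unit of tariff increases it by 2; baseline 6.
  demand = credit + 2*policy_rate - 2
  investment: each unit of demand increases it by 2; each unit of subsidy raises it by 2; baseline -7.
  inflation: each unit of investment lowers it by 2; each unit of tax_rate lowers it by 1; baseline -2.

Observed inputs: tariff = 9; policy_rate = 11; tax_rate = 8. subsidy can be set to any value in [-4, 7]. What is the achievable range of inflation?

-228 to -140

Substituting into the credit equation gives credit = subsidy + 24.
So demand = subsidy + 44.
Substituting into the investment equation gives investment = 4*subsidy + 81.
This gives inflation = -8*subsidy - 172.
Linear in subsidy, so extremes are at the endpoints: subsidy = -4 gives inflation = -140; subsidy = 7 gives inflation = -228.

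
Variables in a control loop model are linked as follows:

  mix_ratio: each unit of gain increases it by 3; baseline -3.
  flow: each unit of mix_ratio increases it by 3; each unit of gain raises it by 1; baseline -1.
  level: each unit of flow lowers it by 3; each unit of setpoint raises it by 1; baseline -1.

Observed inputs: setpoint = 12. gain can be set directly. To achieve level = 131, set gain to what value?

gain = -3

Substituting into the flow equation gives flow = 10*gain - 10.
Substituting into the level equation gives level = -30*gain + 41.
Solve -30*gain + 41 = 131: gain = (131 - 41) / -30 = -3.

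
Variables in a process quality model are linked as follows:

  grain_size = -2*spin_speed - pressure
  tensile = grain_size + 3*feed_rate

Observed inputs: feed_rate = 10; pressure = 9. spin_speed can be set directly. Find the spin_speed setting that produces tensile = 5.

Substituting into the grain_size equation gives grain_size = -2*spin_speed - 9.
This gives tensile = -2*spin_speed + 21.
Solve -2*spin_speed + 21 = 5: spin_speed = (5 - 21) / -2 = 8.

spin_speed = 8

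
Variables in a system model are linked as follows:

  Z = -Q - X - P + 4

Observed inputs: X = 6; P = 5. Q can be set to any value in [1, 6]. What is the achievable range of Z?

-13 to -8

Substituting into the Z equation gives Z = -Q - 7.
Linear in Q, so extremes are at the endpoints: Q = 1 gives Z = -8; Q = 6 gives Z = -13.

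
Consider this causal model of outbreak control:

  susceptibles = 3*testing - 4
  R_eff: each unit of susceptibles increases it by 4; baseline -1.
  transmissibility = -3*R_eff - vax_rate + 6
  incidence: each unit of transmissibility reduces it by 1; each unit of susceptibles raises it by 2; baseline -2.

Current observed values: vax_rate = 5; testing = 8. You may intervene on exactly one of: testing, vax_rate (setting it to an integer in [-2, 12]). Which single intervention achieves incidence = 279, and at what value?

set vax_rate = 10

Intervening on testing: incidence = 42*testing - 62. Reaching 279 requires testing = 341/42, not an integer.
Intervening on vax_rate: with other inputs at their observed values, incidence = vax_rate + 269. Solving for 279 gives vax_rate = 10, within [-2, 12].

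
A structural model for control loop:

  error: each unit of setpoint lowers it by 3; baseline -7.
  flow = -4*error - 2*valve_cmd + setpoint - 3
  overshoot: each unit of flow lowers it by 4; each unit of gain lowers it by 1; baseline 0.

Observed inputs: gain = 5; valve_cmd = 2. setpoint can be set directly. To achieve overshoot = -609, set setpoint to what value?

Substituting into the flow equation gives flow = 13*setpoint + 21.
overshoot becomes -52*setpoint - 89.
Solve -52*setpoint - 89 = -609: setpoint = (-609 + 89) / -52 = 10.

setpoint = 10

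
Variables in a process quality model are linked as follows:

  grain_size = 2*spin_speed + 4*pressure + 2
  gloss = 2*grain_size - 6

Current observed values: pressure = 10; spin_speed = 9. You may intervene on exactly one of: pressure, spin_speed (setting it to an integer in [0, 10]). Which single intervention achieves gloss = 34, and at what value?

set pressure = 0

Intervening on pressure: with other inputs at their observed values, gloss = 8*pressure + 34. Solving for 34 gives pressure = 0, within [0, 10].
Intervening on spin_speed: gloss = 4*spin_speed + 78. Reaching 34 requires spin_speed = -11, outside [0, 10].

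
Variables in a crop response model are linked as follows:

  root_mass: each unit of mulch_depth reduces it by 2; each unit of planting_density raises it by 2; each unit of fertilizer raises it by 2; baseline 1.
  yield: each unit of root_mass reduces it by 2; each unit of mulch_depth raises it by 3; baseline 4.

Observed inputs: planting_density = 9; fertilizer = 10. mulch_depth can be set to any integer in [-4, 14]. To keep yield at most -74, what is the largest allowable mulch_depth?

Substituting into the root_mass equation gives root_mass = -2*mulch_depth + 39.
So yield = 7*mulch_depth - 74.
Require 7*mulch_depth - 74 ≤ -74, so mulch_depth ≤ 0.
The largest integer in [-4, 14] satisfying this is 0.

mulch_depth = 0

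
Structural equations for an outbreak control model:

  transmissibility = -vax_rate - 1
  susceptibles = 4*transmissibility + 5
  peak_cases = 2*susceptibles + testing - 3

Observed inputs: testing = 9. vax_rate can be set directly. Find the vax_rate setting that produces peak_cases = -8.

vax_rate = 2

Substituting into the susceptibles equation gives susceptibles = -4*vax_rate + 1.
This gives peak_cases = -8*vax_rate + 8.
Solve -8*vax_rate + 8 = -8: vax_rate = (-8 - 8) / -8 = 2.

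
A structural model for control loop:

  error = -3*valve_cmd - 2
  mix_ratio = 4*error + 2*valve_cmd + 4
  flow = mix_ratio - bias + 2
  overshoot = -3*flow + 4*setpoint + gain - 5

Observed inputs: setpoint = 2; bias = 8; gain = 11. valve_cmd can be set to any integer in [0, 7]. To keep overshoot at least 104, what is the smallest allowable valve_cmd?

Substituting into the mix_ratio equation gives mix_ratio = -10*valve_cmd - 4.
Substituting into the flow equation gives flow = -10*valve_cmd - 10.
This gives overshoot = 30*valve_cmd + 44.
Require 30*valve_cmd + 44 ≥ 104, so valve_cmd ≥ 2.
The smallest integer in [0, 7] satisfying this is 2.

valve_cmd = 2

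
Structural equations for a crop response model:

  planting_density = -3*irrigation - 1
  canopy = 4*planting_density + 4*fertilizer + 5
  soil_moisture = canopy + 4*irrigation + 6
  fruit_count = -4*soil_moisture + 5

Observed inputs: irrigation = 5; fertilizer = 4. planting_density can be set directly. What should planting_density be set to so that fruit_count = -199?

planting_density = 1

Intervening on planting_density fixes its value directly, overriding its dependence on irrigation.
Substituting into the canopy equation gives canopy = 4*planting_density + 21.
Substituting into the soil_moisture equation gives soil_moisture = 4*planting_density + 47.
fruit_count becomes -16*planting_density - 183.
Solve -16*planting_density - 183 = -199: planting_density = (-199 + 183) / -16 = 1.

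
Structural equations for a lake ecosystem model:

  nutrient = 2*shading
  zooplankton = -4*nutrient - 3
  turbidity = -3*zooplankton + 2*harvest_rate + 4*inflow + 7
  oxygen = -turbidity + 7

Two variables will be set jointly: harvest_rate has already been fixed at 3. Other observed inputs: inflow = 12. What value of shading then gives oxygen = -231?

shading = 7

With harvest_rate held at 3:
Substituting into the zooplankton equation gives zooplankton = -8*shading - 3.
Substituting into the turbidity equation gives turbidity = 24*shading + 70.
So oxygen = -24*shading - 63.
Solve -24*shading - 63 = -231: shading = (-231 + 63) / -24 = 7.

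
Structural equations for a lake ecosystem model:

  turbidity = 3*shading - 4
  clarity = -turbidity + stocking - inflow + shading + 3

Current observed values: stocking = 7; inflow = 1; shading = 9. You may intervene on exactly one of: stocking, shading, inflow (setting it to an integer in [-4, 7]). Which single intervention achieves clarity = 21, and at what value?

set shading = -4

Intervening on stocking: clarity = stocking - 12. Reaching 21 requires stocking = 33, outside [-4, 7].
Intervening on shading: with other inputs at their observed values, clarity = -2*shading + 13. Solving for 21 gives shading = -4, within [-4, 7].
Intervening on inflow: clarity = -inflow - 4. Reaching 21 requires inflow = -25, outside [-4, 7].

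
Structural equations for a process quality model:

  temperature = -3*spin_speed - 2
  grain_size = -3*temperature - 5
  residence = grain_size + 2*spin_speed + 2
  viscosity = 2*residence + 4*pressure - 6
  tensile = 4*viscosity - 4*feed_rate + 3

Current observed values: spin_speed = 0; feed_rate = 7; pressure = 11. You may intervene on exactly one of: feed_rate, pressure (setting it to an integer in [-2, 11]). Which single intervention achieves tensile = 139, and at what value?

Intervening on feed_rate: with other inputs at their observed values, tensile = -4*feed_rate + 179. Solving for 139 gives feed_rate = 10, within [-2, 11].
Intervening on pressure: tensile = 16*pressure - 25. Reaching 139 requires pressure = 41/4, not an integer.

set feed_rate = 10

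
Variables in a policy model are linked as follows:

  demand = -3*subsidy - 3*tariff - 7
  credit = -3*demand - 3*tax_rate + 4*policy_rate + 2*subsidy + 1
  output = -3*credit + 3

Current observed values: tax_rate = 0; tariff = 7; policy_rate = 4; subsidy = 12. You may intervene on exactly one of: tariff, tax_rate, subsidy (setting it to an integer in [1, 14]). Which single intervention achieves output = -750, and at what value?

set tariff = 9

Intervening on tariff: with other inputs at their observed values, output = -27*tariff - 507. Solving for -750 gives tariff = 9, within [1, 14].
Intervening on tax_rate: output = 9*tax_rate - 696. Reaching -750 requires tax_rate = -6, outside [1, 14].
Intervening on subsidy: output = -33*subsidy - 300. Reaching -750 requires subsidy = 150/11, not an integer.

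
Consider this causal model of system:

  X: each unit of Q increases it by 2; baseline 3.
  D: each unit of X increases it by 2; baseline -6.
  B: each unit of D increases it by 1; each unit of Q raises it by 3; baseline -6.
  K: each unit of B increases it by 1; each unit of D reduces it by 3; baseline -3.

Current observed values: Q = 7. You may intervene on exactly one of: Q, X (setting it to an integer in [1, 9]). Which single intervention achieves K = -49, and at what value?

set Q = 8

Intervening on Q: with other inputs at their observed values, K = -5*Q - 9. Solving for -49 gives Q = 8, within [1, 9].
Intervening on X: K = -4*X + 24. Reaching -49 requires X = 73/4, not an integer.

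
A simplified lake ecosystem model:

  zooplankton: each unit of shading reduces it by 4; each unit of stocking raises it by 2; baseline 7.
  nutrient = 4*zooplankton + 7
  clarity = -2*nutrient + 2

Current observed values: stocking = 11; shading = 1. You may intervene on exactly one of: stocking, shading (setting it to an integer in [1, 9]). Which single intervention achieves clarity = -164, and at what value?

Intervening on stocking: with other inputs at their observed values, clarity = -16*stocking - 36. Solving for -164 gives stocking = 8, within [1, 9].
Intervening on shading: clarity = 32*shading - 244. Reaching -164 requires shading = 5/2, not an integer.

set stocking = 8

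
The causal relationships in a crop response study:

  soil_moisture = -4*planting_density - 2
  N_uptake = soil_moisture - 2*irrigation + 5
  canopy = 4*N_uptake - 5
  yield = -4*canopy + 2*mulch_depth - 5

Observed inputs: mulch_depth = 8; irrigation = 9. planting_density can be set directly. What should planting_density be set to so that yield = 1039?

Substituting into the N_uptake equation gives N_uptake = -4*planting_density - 15.
Substituting into the canopy equation gives canopy = -16*planting_density - 65.
Substituting into the yield equation gives yield = 64*planting_density + 271.
Solve 64*planting_density + 271 = 1039: planting_density = (1039 - 271) / 64 = 12.

planting_density = 12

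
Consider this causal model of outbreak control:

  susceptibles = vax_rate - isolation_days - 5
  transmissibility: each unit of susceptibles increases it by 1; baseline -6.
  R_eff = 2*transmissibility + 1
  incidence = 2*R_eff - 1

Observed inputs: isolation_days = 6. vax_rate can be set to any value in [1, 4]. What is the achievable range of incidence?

-63 to -51

Substituting into the susceptibles equation gives susceptibles = vax_rate - 11.
Substituting into the transmissibility equation gives transmissibility = vax_rate - 17.
Substituting into the R_eff equation gives R_eff = 2*vax_rate - 33.
incidence becomes 4*vax_rate - 67.
Linear in vax_rate, so extremes are at the endpoints: vax_rate = 1 gives incidence = -63; vax_rate = 4 gives incidence = -51.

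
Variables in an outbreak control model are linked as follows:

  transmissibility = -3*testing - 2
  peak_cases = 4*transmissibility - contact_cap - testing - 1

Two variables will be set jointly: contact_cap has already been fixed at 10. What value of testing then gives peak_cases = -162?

testing = 11

With contact_cap held at 10:
Substituting into the peak_cases equation gives peak_cases = -13*testing - 19.
Solve -13*testing - 19 = -162: testing = (-162 + 19) / -13 = 11.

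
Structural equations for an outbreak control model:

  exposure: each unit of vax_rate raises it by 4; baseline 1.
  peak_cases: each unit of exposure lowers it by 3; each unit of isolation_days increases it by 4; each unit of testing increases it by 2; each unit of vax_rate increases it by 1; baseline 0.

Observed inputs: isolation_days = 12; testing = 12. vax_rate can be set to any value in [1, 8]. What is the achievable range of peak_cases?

Substituting into the peak_cases equation gives peak_cases = -11*vax_rate + 69.
Linear in vax_rate, so extremes are at the endpoints: vax_rate = 1 gives peak_cases = 58; vax_rate = 8 gives peak_cases = -19.

-19 to 58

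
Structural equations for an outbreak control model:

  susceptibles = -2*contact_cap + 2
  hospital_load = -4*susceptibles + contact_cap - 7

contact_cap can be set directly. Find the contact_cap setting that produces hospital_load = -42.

contact_cap = -3

Substituting into the hospital_load equation gives hospital_load = 9*contact_cap - 15.
Solve 9*contact_cap - 15 = -42: contact_cap = (-42 + 15) / 9 = -3.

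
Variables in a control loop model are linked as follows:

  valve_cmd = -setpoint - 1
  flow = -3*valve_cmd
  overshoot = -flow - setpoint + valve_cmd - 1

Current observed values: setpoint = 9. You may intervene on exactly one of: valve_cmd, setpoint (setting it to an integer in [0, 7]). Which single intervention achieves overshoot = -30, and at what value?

Intervening on valve_cmd: overshoot = 4*valve_cmd - 10. Reaching -30 requires valve_cmd = -5, outside [0, 7].
Intervening on setpoint: with other inputs at their observed values, overshoot = -5*setpoint - 5. Solving for -30 gives setpoint = 5, within [0, 7].

set setpoint = 5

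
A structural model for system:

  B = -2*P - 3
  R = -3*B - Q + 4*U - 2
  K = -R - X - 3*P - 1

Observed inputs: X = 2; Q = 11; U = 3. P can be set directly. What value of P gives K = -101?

P = 10

Substituting into the R equation gives R = 6*P + 8.
Substituting into the K equation gives K = -9*P - 11.
Solve -9*P - 11 = -101: P = (-101 + 11) / -9 = 10.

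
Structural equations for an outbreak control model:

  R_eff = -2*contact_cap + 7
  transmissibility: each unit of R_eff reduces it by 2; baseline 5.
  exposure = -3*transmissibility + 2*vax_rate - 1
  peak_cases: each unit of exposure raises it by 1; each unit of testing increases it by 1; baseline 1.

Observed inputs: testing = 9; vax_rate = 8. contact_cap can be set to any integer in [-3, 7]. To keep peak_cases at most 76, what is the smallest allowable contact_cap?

Substituting into the transmissibility equation gives transmissibility = 4*contact_cap - 9.
This gives exposure = -12*contact_cap + 42.
peak_cases becomes -12*contact_cap + 52.
Require -12*contact_cap + 52 ≤ 76, so contact_cap ≥ -2.
The smallest integer in [-3, 7] satisfying this is -2.

contact_cap = -2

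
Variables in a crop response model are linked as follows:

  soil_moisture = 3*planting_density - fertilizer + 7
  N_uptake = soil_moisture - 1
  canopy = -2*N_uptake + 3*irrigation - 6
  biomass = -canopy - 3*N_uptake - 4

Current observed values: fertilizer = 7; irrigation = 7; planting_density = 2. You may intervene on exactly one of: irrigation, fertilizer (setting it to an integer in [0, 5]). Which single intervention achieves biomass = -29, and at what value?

set fertilizer = 2

Intervening on irrigation: biomass = -3*irrigation - 3. Reaching -29 requires irrigation = 26/3, not an integer.
Intervening on fertilizer: with other inputs at their observed values, biomass = fertilizer - 31. Solving for -29 gives fertilizer = 2, within [0, 5].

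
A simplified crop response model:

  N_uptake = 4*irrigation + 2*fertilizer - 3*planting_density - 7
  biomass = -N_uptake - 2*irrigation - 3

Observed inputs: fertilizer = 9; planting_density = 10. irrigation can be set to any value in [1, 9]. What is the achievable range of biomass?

Substituting into the N_uptake equation gives N_uptake = 4*irrigation - 19.
So biomass = -6*irrigation + 16.
Linear in irrigation, so extremes are at the endpoints: irrigation = 1 gives biomass = 10; irrigation = 9 gives biomass = -38.

-38 to 10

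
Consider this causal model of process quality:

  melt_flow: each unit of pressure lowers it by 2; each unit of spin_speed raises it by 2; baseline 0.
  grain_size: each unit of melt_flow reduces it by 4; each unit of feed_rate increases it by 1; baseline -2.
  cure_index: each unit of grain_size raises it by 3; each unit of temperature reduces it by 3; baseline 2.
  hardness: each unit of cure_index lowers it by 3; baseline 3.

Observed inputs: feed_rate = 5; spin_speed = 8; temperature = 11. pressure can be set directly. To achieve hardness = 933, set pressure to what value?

Substituting into the melt_flow equation gives melt_flow = -2*pressure + 16.
Substituting into the grain_size equation gives grain_size = 8*pressure - 61.
So cure_index = 24*pressure - 214.
Substituting into the hardness equation gives hardness = -72*pressure + 645.
Solve -72*pressure + 645 = 933: pressure = (933 - 645) / -72 = -4.

pressure = -4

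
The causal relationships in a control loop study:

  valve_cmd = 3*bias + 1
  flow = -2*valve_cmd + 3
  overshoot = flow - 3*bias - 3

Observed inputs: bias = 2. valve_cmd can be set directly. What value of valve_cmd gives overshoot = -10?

Intervening on valve_cmd fixes its value directly, overriding its dependence on bias.
Substituting into the overshoot equation gives overshoot = -2*valve_cmd - 6.
Solve -2*valve_cmd - 6 = -10: valve_cmd = (-10 + 6) / -2 = 2.

valve_cmd = 2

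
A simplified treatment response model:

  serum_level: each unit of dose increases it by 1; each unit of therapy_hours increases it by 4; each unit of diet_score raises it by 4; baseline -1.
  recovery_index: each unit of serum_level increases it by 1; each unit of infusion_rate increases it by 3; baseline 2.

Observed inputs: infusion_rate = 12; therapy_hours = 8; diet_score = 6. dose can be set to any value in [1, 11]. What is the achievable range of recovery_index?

Substituting into the serum_level equation gives serum_level = dose + 55.
Substituting into the recovery_index equation gives recovery_index = dose + 93.
Linear in dose, so extremes are at the endpoints: dose = 1 gives recovery_index = 94; dose = 11 gives recovery_index = 104.

94 to 104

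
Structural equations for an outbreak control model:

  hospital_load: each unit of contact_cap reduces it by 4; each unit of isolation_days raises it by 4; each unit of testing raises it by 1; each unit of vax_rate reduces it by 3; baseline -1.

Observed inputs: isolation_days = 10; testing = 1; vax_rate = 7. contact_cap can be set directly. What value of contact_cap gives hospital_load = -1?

Substituting into the hospital_load equation gives hospital_load = -4*contact_cap + 19.
Solve -4*contact_cap + 19 = -1: contact_cap = (-1 - 19) / -4 = 5.

contact_cap = 5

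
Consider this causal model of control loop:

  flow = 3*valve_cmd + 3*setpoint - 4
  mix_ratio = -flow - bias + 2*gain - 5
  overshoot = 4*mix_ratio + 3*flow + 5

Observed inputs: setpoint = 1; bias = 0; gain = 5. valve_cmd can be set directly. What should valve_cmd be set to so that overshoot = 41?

Substituting into the flow equation gives flow = 3*valve_cmd - 1.
This gives mix_ratio = -3*valve_cmd + 6.
So overshoot = -3*valve_cmd + 26.
Solve -3*valve_cmd + 26 = 41: valve_cmd = (41 - 26) / -3 = -5.

valve_cmd = -5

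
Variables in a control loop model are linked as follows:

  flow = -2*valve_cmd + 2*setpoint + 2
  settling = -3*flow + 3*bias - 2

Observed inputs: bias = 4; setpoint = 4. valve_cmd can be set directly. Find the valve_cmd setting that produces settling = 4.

Substituting into the flow equation gives flow = -2*valve_cmd + 10.
This gives settling = 6*valve_cmd - 20.
Solve 6*valve_cmd - 20 = 4: valve_cmd = (4 + 20) / 6 = 4.

valve_cmd = 4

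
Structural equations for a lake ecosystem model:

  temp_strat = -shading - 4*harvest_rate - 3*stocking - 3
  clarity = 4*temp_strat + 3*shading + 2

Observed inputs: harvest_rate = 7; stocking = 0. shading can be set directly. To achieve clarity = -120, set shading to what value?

Substituting into the temp_strat equation gives temp_strat = -shading - 31.
Substituting into the clarity equation gives clarity = -shading - 122.
Solve -shading - 122 = -120: shading = (-120 + 122) / -1 = -2.

shading = -2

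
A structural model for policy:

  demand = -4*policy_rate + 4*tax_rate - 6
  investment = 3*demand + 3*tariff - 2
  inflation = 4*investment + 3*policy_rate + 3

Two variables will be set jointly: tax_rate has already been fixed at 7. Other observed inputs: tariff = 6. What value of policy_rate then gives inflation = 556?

policy_rate = -5

With tax_rate held at 7:
Substituting into the demand equation gives demand = -4*policy_rate + 22.
So investment = -12*policy_rate + 82.
Substituting into the inflation equation gives inflation = -45*policy_rate + 331.
Solve -45*policy_rate + 331 = 556: policy_rate = (556 - 331) / -45 = -5.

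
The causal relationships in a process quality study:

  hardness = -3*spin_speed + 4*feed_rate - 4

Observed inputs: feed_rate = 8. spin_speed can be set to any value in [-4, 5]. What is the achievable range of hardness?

13 to 40

Substituting into the hardness equation gives hardness = -3*spin_speed + 28.
Linear in spin_speed, so extremes are at the endpoints: spin_speed = -4 gives hardness = 40; spin_speed = 5 gives hardness = 13.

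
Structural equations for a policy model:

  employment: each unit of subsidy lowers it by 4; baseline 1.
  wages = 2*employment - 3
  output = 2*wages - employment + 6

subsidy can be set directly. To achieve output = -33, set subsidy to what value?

subsidy = 3

Substituting into the wages equation gives wages = -8*subsidy - 1.
output becomes -12*subsidy + 3.
Solve -12*subsidy + 3 = -33: subsidy = (-33 - 3) / -12 = 3.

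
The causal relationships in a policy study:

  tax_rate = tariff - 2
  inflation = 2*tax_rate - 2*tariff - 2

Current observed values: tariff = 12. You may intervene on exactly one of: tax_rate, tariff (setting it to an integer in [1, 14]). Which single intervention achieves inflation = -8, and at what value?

set tax_rate = 9

Intervening on tax_rate: with other inputs at their observed values, inflation = 2*tax_rate - 26. Solving for -8 gives tax_rate = 9, within [1, 14].
Intervening on tariff: the paths from tariff to inflation cancel (net effect zero), leaving inflation = -6; -8 is unreachable this way.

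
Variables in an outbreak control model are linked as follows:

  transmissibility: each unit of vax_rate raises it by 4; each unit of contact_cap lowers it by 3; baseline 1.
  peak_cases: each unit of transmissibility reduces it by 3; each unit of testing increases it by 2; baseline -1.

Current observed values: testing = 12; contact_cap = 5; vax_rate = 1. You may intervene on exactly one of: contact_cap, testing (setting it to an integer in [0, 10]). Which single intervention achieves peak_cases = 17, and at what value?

set contact_cap = 1

Intervening on contact_cap: with other inputs at their observed values, peak_cases = 9*contact_cap + 8. Solving for 17 gives contact_cap = 1, within [0, 10].
Intervening on testing: peak_cases = 2*testing + 29. Reaching 17 requires testing = -6, outside [0, 10].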